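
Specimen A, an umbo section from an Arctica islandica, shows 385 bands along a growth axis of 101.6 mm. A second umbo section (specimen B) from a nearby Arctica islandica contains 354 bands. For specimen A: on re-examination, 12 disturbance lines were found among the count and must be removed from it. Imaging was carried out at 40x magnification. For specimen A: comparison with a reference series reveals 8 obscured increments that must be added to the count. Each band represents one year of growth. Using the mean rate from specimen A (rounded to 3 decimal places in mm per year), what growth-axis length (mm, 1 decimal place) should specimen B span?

94.5 mm

Specimen A: after corrections the count is 385 − 12 + 8 = 381 bands.
A: 101.6 mm over 381 years gives 101.6 / 381 ≈ 0.267 mm per year.
For B, 0.267 mm/year × 354 years = 94.5 mm.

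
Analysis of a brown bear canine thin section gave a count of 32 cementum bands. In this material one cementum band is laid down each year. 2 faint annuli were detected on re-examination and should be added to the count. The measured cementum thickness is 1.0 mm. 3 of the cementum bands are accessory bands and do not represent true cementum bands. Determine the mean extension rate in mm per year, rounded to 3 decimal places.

0.032 mm per year

After corrections the count is 32 − 3 + 2 = 31 cementum bands.
Extension rate ≈ 1.0 / 31 = 0.032 mm per year.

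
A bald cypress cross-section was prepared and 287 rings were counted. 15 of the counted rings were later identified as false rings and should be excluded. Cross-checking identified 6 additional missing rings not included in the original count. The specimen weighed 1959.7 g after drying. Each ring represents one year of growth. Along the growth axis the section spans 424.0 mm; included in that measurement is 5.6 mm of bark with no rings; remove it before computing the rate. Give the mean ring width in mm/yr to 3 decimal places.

1.505 mm/yr

Adjusted count: 287 − 15 + 6 = 278 rings.
Net length = 424.0 − 5.6 = 418.4 mm.
Mean rate = 418.4 mm / 278 years ≈ 1.505 mm/yr.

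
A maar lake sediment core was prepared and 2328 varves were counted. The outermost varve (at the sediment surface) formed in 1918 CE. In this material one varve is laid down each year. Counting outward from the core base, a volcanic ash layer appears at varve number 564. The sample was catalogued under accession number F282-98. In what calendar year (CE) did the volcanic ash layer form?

154 CE

The volcanic ash layer sits at varve 564 from the core base, so 2328 − 564 = 1764 varves formed after it.
1918 − 1764 = 154 CE.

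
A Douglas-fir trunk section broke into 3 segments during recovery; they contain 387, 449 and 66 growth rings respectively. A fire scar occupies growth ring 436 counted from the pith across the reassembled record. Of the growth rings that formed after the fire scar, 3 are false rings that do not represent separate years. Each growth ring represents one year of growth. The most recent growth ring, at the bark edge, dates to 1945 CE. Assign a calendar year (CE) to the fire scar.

1482 CE

Total growth rings = 387 + 449 + 66 = 902.
The fire scar sits at growth ring 436 from the pith, so 902 − 436 = 466 growth rings formed after it.
466 − 3 false = 463 true growth rings after the fire scar.
Counting back 463 years from 1945 CE places the fire scar in 1945 − 463 = 1482 CE.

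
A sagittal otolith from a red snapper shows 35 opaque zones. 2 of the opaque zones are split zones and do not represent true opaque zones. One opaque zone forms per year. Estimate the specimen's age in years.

After corrections the count is 35 − 2 = 33 opaque zones.
One opaque zone per year makes the duration 33 years.

33 yr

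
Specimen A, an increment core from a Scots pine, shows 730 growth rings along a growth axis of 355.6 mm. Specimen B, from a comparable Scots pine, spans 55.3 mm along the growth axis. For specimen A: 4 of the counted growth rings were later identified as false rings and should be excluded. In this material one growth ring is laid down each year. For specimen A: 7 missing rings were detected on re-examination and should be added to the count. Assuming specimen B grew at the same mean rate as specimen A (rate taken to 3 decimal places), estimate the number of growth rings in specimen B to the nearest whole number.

114 growth rings

Specimen A: correcting the raw count gives 730 − 4 + 7 = 733 true growth rings.
A: Mean rate = 355.6 mm / 733 years ≈ 0.485 mm/yr.
B spans 55.3 / 0.485 = 114.02 years ≈ 114 growth rings.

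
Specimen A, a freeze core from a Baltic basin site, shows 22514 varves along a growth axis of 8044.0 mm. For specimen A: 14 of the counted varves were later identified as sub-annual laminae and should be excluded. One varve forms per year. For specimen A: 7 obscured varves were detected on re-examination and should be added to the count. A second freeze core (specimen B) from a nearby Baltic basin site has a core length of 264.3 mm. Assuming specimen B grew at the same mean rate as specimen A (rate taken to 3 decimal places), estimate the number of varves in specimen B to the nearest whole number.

Specimen A: correcting the raw count gives 22514 − 14 + 7 = 22507 true varves.
A: Extension rate ≈ 8044.0 / 22507 = 0.357 mm/year.
Specimen B: 264.3 mm / 0.357 mm per year = 740.34 years ≈ 740 varves.

740 varves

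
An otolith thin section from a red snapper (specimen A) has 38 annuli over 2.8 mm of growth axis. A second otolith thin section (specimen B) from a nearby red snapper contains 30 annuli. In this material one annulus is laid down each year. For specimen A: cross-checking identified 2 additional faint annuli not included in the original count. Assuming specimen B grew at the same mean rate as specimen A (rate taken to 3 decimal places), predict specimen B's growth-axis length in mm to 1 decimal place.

Specimen A: correcting the raw count gives 38 + 2 = 40 true annuli.
A: Mean rate = 2.8 mm / 40 years ≈ 0.070 mm per year.
For B, 0.070 mm/year × 30 years = 2.1 mm.

2.1 mm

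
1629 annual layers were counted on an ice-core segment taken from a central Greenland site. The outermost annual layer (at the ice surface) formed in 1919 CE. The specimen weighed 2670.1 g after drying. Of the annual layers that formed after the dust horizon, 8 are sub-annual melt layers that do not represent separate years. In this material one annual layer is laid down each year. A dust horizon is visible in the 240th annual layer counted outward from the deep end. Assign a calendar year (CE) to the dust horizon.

538 CE

The dust horizon sits at annual layer 240 from the deep end, so 1629 − 240 = 1389 annual layers formed after it.
Removing the 8 false annual layers leaves 1389 − 8 = 1381 true annual layers beyond the dust horizon.
1919 − 1381 = 538 CE.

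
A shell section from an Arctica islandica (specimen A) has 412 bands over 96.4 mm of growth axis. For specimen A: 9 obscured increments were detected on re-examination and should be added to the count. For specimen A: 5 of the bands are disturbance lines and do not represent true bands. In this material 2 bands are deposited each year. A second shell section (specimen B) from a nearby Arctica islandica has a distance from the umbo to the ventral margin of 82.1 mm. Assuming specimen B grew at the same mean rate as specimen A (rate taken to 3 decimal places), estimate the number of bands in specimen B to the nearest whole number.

Specimen A: true band count = 412 − 5 + 9 = 416.
Specimen A: 416 bands at 2 per year is 416 / 2 = 208 years.
A: Mean rate = 96.4 mm / 208 years ≈ 0.463 mm/year.
For B, 82.1 / 0.463 = 177.32 years; at 2 bands per year that is 177.32 × 2 ≈ 355 bands.

355 bands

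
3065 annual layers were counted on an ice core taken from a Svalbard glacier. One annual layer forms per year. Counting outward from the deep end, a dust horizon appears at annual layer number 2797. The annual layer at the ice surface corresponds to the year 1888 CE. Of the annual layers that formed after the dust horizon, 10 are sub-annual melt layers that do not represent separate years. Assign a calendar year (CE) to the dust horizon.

1630 CE

3065 − 2797 = 268 annual layers lie beyond the dust horizon toward the ice surface.
268 − 10 false = 258 true annual layers after the dust horizon.
Counting back 258 years from 1888 CE places the dust horizon in 1888 − 258 = 1630 CE.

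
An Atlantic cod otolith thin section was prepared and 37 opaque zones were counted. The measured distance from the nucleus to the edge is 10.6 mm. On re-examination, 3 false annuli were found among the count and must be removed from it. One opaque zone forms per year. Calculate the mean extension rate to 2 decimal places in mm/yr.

True opaque zone count = 37 − 3 = 34.
10.6 mm over 34 years gives 10.6 / 34 ≈ 0.31 mm/yr.

0.31 mm/yr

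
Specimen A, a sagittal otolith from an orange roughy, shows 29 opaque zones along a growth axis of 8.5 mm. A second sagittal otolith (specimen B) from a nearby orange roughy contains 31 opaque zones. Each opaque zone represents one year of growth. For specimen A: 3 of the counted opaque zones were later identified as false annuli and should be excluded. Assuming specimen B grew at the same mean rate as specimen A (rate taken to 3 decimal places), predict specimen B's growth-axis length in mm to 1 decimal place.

10.1 mm

Specimen A: correcting the raw count gives 29 − 3 = 26 true opaque zones.
A: 8.5 mm over 26 years gives 8.5 / 26 ≈ 0.327 mm/yr.
For B, 0.327 mm/year × 31 years = 10.1 mm.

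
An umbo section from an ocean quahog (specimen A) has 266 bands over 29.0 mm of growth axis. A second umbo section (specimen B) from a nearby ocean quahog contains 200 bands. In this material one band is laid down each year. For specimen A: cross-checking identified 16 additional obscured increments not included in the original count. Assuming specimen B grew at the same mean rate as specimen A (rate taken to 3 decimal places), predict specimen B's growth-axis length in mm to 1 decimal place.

20.6 mm

Specimen A: true band count = 266 + 16 = 282.
A: Extension rate ≈ 29.0 / 282 = 0.103 mm/yr.
Length of B = 0.103 × 200 = 20.6 mm.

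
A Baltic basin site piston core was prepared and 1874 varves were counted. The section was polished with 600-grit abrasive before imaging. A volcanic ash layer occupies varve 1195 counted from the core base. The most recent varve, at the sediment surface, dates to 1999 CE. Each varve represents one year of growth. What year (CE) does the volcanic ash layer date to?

1320 CE

1874 − 1195 = 679 varves lie beyond the volcanic ash layer toward the sediment surface.
1999 − 679 = 1320 CE.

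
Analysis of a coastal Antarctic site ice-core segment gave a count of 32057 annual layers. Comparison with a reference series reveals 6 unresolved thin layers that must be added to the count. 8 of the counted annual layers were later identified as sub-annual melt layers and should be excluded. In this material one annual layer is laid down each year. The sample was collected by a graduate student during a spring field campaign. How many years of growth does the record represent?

32055 yr

Correcting the raw count gives 32057 − 8 + 6 = 32055 true annual layers.
At one annual layer per year, that is 32055 years.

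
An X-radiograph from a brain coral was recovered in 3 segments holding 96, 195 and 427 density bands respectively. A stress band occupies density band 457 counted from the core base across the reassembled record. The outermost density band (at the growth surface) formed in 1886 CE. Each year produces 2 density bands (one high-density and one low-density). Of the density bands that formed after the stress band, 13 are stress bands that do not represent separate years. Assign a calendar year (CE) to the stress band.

Total density bands = 96 + 195 + 427 = 718.
718 − 457 = 261 density bands lie beyond the stress band toward the growth surface.
Removing the 13 false density bands leaves 261 − 13 = 248 true density bands beyond the stress band.
248 density bands at 2 per year is 248 / 2 = 124 years.
1886 − 124 = 1762 CE.

1762 CE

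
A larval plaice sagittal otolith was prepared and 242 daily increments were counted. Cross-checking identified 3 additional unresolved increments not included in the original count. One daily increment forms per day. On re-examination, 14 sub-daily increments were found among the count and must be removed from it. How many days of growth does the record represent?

True daily increment count = 242 − 14 + 3 = 231.
With a one-to-one daily increment periodicity this is 231 days.

231 days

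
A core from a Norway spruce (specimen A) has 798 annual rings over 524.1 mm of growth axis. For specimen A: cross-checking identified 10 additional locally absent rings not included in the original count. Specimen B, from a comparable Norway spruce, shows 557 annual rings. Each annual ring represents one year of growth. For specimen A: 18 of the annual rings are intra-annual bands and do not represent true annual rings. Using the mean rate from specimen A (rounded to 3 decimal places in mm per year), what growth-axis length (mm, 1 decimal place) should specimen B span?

Specimen A: true annual ring count = 798 − 18 + 10 = 790.
A: 524.1 mm over 790 years gives 524.1 / 790 ≈ 0.663 mm/yr.
For B, 0.663 mm/year × 557 years = 369.3 mm.

369.3 mm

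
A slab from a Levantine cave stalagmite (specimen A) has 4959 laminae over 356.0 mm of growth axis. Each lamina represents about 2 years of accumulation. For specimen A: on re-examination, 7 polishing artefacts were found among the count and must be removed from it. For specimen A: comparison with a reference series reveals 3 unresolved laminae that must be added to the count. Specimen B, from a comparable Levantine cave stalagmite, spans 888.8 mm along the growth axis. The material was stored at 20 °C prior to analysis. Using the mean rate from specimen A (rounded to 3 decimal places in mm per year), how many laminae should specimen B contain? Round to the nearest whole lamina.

Specimen A: true lamina count = 4959 − 7 + 3 = 4955.
Specimen A: at 2 years per lamina, 4955 × 2 = 9910 years.
A: Mean rate = 356.0 mm / 9910 years ≈ 0.036 mm per year.
For B, 888.8 / 0.036 = 24688.89 years; at 2 years per lamina that is 24688.89 / 2 ≈ 12344 laminae.

12344 laminae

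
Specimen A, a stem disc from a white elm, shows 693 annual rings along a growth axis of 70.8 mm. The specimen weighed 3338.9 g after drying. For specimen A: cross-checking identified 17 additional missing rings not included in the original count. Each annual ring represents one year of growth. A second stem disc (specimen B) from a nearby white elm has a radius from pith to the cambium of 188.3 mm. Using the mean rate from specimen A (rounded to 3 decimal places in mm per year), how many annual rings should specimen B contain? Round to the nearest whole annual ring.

Specimen A: true annual ring count = 693 + 17 = 710.
A: Extension rate ≈ 70.8 / 710 = 0.100 mm per year.
B spans 188.3 / 0.100 = 1883.00 years ≈ 1883 annual rings.

1883 annual rings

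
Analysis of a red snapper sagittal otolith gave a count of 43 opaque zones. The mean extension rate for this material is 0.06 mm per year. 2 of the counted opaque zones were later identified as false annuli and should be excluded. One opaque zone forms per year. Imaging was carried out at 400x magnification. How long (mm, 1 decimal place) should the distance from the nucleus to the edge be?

2.5 mm

Correcting the raw count gives 43 − 2 = 41 true opaque zones.
Length ≈ 0.06 × 41 = 2.5 mm.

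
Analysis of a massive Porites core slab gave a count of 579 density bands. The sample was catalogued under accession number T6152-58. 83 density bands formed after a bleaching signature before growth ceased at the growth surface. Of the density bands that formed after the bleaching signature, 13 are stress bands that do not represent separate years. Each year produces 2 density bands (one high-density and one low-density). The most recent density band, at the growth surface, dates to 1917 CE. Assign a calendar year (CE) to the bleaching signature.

1882 CE

83 density bands post-date the bleaching signature.
Removing the 13 false density bands leaves 83 − 13 = 70 true density bands beyond the bleaching signature.
70 density bands at 2 per year is 70 / 2 = 35 years.
Counting back 35 years from 1917 CE places the bleaching signature in 1917 − 35 = 1882 CE.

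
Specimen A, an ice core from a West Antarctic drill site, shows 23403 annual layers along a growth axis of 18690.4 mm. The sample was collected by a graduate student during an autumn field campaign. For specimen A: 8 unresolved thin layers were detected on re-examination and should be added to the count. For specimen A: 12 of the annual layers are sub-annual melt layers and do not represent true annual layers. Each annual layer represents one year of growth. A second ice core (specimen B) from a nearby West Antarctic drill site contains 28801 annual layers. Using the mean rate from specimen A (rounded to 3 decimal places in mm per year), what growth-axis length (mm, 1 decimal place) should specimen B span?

23012.0 mm

Specimen A: true annual layer count = 23403 − 12 + 8 = 23399.
A: Extension rate ≈ 18690.4 / 23399 = 0.799 mm/year.
For B, 0.799 mm/year × 28801 years = 23012.0 mm.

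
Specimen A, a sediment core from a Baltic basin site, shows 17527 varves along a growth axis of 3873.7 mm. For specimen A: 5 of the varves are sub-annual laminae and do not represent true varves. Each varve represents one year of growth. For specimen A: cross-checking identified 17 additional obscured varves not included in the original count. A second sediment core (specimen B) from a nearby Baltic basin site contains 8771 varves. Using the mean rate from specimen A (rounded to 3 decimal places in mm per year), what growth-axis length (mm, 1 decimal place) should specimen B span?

Specimen A: correcting the raw count gives 17527 − 5 + 17 = 17539 true varves.
A: Mean rate = 3873.7 mm / 17539 years ≈ 0.221 mm/yr.
B's length ≈ 0.221 × 8771 = 1938.4 mm.

1938.4 mm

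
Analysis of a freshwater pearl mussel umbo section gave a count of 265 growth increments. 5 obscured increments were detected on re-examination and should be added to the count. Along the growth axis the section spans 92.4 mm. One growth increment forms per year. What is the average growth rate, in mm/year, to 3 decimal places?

Correcting the raw count gives 265 + 5 = 270 true growth increments.
Mean rate = 92.4 mm / 270 years ≈ 0.342 mm/year.

0.342 mm/year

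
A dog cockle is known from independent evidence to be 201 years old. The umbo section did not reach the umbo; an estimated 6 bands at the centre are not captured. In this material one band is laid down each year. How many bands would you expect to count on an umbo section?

195 bands

At one band per year, 201 years correspond to 201 bands.
201 − 6 missed = 195 bands expected in the prepared section.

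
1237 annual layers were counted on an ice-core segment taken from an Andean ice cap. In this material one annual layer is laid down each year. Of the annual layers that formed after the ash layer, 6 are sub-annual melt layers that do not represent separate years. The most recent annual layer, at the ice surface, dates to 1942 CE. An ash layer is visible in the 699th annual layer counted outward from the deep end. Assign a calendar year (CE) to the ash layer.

1410 CE

The ash layer sits at annual layer 699 from the deep end, so 1237 − 699 = 538 annual layers formed after it.
Excluding 6 false annual layers: 538 − 6 = 532.
Counting back 532 years from 1942 CE places the ash layer in 1942 − 532 = 1410 CE.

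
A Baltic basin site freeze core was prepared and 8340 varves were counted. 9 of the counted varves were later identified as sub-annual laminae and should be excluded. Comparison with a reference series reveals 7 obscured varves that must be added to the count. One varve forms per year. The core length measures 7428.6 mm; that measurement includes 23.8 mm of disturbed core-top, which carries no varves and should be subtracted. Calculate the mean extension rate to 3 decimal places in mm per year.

0.888 mm per year

After corrections the count is 8340 − 9 + 7 = 8338 varves.
The growth record spans 7428.6 − 23.8 = 7404.8 mm.
Extension rate ≈ 7404.8 / 8338 = 0.888 mm per year.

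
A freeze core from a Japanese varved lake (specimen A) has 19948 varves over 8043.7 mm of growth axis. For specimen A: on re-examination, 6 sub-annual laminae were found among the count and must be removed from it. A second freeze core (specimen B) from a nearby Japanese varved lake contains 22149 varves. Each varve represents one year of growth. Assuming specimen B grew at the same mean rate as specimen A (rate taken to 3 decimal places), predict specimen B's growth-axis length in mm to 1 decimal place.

8926.0 mm

Specimen A: adjusted count: 19948 − 6 = 19942 varves.
A: Mean rate = 8043.7 mm / 19942 years ≈ 0.403 mm per year.
B's length ≈ 0.403 × 22149 = 8926.0 mm.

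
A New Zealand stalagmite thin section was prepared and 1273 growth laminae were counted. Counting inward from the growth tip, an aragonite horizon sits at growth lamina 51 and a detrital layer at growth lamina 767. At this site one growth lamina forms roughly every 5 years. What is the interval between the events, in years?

3580 years

767 − 51 = 716 growth laminae lie between the two events.
716 growth laminae at 5 years each span 716 × 5 = 3580 years.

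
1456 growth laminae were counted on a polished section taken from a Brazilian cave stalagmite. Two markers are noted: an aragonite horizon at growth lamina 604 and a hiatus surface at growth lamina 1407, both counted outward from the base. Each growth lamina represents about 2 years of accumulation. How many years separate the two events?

1606 years

Separation: 1407 − 604 = 803 growth laminae.
803 growth laminae at 2 years each span 803 × 2 = 1606 years.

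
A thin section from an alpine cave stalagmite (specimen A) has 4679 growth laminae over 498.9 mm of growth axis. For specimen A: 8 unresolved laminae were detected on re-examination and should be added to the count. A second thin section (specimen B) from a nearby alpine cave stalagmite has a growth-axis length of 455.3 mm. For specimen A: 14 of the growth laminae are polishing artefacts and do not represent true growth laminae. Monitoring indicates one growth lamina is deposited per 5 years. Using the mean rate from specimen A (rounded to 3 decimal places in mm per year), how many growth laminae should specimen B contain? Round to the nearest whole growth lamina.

Specimen A: correcting the raw count gives 4679 − 14 + 8 = 4673 true growth laminae.
Specimen A: 4673 growth laminae at 5 years each span 4673 × 5 = 23365 years.
A: 498.9 mm over 23365 years gives 498.9 / 23365 ≈ 0.021 mm/year.
Specimen B: 455.3 mm / 0.021 mm per year = 21680.95 years; at 5 years per growth lamina that is 21680.95 / 5 ≈ 4336 growth laminae.

4336 growth laminae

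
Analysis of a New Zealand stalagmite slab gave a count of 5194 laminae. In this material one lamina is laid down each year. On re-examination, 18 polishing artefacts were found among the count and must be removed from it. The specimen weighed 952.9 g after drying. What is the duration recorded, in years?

5176 years

True lamina count = 5194 − 18 = 5176.
At one lamina per year, that is 5176 years.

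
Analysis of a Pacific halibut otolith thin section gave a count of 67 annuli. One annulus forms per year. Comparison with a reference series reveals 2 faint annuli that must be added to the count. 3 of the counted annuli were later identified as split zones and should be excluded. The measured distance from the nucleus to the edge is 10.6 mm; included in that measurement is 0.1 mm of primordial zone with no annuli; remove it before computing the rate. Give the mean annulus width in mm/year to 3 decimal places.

After corrections the count is 67 − 3 + 2 = 66 annuli.
Net length = 10.6 − 0.1 = 10.5 mm.
Extension rate ≈ 10.5 / 66 = 0.159 mm/year.

0.159 mm/year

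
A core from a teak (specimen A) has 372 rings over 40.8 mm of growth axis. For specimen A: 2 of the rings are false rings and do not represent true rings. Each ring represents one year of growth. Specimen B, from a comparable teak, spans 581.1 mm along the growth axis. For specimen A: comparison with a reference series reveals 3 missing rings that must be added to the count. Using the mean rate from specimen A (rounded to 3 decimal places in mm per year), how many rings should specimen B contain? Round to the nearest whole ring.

5331 rings

Specimen A: after corrections the count is 372 − 2 + 3 = 373 rings.
A: 40.8 mm over 373 years gives 40.8 / 373 ≈ 0.109 mm/year.
For B, 581.1 / 0.109 = 5331.19 years ≈ 5331 rings.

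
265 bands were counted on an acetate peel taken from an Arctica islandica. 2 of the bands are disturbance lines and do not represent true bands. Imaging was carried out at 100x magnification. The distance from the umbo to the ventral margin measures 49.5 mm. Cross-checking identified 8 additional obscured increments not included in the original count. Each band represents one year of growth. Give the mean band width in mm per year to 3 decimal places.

0.183 mm per year

Adjusted count: 265 − 2 + 8 = 271 bands.
Extension rate ≈ 49.5 / 271 = 0.183 mm per year.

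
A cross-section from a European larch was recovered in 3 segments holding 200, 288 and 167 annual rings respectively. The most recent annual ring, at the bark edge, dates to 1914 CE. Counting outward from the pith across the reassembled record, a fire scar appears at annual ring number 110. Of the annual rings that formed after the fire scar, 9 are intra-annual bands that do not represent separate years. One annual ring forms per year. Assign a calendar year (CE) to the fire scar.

1378 CE

Total annual rings = 200 + 288 + 167 = 655.
The fire scar sits at annual ring 110 from the pith, so 655 − 110 = 545 annual rings formed after it.
Excluding 9 false annual rings: 545 − 9 = 536.
Counting back 536 years from 1914 CE places the fire scar in 1914 − 536 = 1378 CE.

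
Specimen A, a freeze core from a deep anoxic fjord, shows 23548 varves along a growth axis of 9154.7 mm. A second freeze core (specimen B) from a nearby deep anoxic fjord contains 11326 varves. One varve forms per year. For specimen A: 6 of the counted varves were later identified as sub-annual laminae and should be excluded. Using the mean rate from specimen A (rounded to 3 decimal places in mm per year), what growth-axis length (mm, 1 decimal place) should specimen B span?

4405.8 mm

Specimen A: true varve count = 23548 − 6 = 23542.
A: Mean rate = 9154.7 mm / 23542 years ≈ 0.389 mm/yr.
For B, 0.389 mm/year × 11326 years = 4405.8 mm.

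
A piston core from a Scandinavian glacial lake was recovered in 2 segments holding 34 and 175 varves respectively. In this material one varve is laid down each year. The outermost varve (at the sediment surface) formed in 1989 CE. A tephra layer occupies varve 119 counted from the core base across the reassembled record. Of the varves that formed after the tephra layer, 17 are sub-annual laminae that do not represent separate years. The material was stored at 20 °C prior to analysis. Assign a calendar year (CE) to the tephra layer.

1916 CE

Total varves = 34 + 175 = 209.
Between varve 119 and the sediment surface there are 209 − 119 = 90 varves.
Excluding 17 false varves: 90 − 17 = 73.
1989 − 73 = 1916 CE.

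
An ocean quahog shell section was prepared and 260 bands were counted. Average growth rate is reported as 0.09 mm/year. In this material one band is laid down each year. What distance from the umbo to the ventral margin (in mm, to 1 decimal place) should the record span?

The record spans 260 years at 0.09 mm per year.
Length ≈ 0.09 × 260 = 23.4 mm.

23.4 mm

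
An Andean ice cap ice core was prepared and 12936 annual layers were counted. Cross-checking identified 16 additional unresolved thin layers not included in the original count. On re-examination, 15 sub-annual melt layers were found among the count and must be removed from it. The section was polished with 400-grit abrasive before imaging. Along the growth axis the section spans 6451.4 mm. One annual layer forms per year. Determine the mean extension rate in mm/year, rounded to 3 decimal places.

True annual layer count = 12936 − 15 + 16 = 12937.
Mean rate = 6451.4 mm / 12937 years ≈ 0.499 mm/year.

0.499 mm/year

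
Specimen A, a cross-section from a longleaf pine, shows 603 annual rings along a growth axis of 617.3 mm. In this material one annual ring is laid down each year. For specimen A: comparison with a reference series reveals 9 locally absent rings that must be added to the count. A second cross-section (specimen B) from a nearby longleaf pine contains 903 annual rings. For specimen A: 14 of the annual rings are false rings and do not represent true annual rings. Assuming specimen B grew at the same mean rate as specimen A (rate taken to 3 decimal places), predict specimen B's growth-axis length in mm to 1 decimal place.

Specimen A: correcting the raw count gives 603 − 14 + 9 = 598 true annual rings.
A: Extension rate ≈ 617.3 / 598 = 1.032 mm/year.
For B, 1.032 mm/year × 903 years = 931.9 mm.

931.9 mm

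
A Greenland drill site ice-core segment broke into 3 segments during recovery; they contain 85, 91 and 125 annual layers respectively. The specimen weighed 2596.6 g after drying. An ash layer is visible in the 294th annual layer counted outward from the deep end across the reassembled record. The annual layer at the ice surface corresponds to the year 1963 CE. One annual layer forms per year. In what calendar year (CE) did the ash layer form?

1956 CE

Total annual layers = 85 + 91 + 125 = 301.
301 − 294 = 7 annual layers lie beyond the ash layer toward the ice surface.
1963 − 7 = 1956 CE.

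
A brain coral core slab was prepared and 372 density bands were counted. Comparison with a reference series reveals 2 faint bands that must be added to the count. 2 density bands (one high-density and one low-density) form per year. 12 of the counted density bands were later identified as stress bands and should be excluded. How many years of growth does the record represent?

181 yr

Correcting the raw count gives 372 − 12 + 2 = 362 true density bands.
Dividing by 2 density bands per year: 362 / 2 = 181 years.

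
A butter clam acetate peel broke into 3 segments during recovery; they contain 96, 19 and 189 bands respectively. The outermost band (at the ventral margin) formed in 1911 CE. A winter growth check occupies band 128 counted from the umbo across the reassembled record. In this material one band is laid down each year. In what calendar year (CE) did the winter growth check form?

Total bands = 96 + 19 + 189 = 304.
The winter growth check sits at band 128 from the umbo, so 304 − 128 = 176 bands formed after it.
The band at the ventral margin is 1911 CE, so the winter growth check dates to 1911 − 176 = 1735 CE.

1735 CE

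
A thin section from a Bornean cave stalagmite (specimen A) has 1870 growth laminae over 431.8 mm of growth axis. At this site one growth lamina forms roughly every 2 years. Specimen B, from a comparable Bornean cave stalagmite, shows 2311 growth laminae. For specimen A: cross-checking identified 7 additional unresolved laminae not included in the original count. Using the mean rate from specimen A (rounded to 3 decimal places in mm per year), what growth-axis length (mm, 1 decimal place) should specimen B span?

Specimen A: correcting the raw count gives 1870 + 7 = 1877 true growth laminae.
Specimen A: 1877 growth laminae at 2 years each span 1877 × 2 = 3754 years.
A: 431.8 mm over 3754 years gives 431.8 / 3754 ≈ 0.115 mm per year.
Specimen B: multiplying by 2 years per growth lamina: 2311 × 2 = 4622 years. Length of B = 0.115 × 4622 = 531.5 mm.

531.5 mm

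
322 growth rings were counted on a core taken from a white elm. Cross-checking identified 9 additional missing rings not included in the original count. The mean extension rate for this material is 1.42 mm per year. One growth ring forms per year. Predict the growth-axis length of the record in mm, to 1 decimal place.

True growth ring count = 322 + 9 = 331.
Length ≈ 1.42 × 331 = 470.0 mm.

470.0 mm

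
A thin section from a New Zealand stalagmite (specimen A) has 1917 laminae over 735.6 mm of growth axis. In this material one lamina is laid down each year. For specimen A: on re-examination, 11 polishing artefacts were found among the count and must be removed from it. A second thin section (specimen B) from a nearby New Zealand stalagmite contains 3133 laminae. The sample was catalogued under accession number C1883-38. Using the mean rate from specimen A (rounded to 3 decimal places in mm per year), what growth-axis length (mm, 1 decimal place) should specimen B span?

1209.3 mm

Specimen A: correcting the raw count gives 1917 − 11 = 1906 true laminae.
A: Extension rate ≈ 735.6 / 1906 = 0.386 mm/yr.
Length of B = 0.386 × 3133 = 1209.3 mm.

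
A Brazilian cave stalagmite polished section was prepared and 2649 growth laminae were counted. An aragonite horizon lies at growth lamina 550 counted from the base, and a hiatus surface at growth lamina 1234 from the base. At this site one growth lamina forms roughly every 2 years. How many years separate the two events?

1234 − 550 = 684 growth laminae lie between the two events.
At 2 years per growth lamina, 684 × 2 = 1368 years.

1368 years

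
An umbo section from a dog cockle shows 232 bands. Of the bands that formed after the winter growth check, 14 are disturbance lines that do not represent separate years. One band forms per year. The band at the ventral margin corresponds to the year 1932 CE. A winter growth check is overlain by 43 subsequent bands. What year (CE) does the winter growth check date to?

43 bands formed after the winter growth check.
Excluding 14 false bands: 43 − 14 = 29.
The band at the ventral margin is 1932 CE, so the winter growth check dates to 1932 − 29 = 1903 CE.

1903 CE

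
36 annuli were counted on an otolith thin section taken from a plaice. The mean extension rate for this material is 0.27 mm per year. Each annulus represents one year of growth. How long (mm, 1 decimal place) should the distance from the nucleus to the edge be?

36 years of growth are recorded.
Length ≈ 0.27 × 36 = 9.7 mm.

9.7 mm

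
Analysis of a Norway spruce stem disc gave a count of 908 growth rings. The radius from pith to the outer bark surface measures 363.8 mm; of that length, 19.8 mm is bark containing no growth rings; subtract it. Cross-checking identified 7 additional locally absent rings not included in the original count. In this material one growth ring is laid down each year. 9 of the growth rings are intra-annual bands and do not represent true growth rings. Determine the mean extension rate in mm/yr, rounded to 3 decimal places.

0.380 mm/yr

After corrections the count is 908 − 9 + 7 = 906 growth rings.
Removing the 19.8 mm offcut leaves 363.8 − 19.8 = 344.0 mm.
Extension rate ≈ 344.0 / 906 = 0.380 mm/yr.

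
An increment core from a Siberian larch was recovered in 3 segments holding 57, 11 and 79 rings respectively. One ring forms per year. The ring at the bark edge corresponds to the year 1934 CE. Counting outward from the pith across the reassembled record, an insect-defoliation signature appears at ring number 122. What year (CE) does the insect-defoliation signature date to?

Total rings = 57 + 11 + 79 = 147.
Between ring 122 and the bark edge there are 147 − 122 = 25 rings.
Counting back 25 years from 1934 CE places the insect-defoliation signature in 1934 − 25 = 1909 CE.

1909 CE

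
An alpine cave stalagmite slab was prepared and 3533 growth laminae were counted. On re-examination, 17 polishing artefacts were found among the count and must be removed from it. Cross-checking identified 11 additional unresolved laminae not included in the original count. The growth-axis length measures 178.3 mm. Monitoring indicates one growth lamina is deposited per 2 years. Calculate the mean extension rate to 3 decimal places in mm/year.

0.025 mm/year

After corrections the count is 3533 − 17 + 11 = 3527 growth laminae.
Multiplying by 2 years per growth lamina: 3527 × 2 = 7054 years.
178.3 mm over 7054 years gives 178.3 / 7054 ≈ 0.025 mm/year.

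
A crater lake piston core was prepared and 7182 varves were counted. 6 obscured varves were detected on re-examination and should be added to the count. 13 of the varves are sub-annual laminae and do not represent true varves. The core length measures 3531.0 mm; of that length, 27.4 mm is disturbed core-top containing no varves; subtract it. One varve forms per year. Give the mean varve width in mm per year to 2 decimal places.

True varve count = 7182 − 13 + 6 = 7175.
Net length = 3531.0 − 27.4 = 3503.6 mm.
3503.6 mm over 7175 years gives 3503.6 / 7175 ≈ 0.49 mm per year.

0.49 mm per year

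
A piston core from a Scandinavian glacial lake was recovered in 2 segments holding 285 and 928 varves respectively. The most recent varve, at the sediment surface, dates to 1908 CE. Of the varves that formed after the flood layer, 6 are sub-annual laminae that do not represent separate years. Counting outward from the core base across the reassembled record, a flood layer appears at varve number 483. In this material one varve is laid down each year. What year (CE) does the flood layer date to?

1184 CE

Total varves = 285 + 928 = 1213.
1213 − 483 = 730 varves lie beyond the flood layer toward the sediment surface.
730 − 6 false = 724 true varves after the flood layer.
Counting back 724 years from 1908 CE places the flood layer in 1908 − 724 = 1184 CE.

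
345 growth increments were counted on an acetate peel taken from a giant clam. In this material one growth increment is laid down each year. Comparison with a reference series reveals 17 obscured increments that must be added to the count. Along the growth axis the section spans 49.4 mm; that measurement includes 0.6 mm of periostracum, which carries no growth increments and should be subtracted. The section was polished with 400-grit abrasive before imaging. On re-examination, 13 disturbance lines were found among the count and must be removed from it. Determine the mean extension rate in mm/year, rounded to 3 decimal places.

Adjusted count: 345 − 13 + 17 = 349 growth increments.
Removing the 0.6 mm offcut leaves 49.4 − 0.6 = 48.8 mm.
Extension rate ≈ 48.8 / 349 = 0.140 mm/year.

0.140 mm/year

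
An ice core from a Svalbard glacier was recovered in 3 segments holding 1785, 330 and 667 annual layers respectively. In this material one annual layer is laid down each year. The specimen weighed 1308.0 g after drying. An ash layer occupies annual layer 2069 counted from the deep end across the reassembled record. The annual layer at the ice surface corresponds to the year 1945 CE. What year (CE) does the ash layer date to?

Total annual layers = 1785 + 330 + 667 = 2782.
The ash layer sits at annual layer 2069 from the deep end, so 2782 − 2069 = 713 annual layers formed after it.
Counting back 713 years from 1945 CE places the ash layer in 1945 − 713 = 1232 CE.

1232 CE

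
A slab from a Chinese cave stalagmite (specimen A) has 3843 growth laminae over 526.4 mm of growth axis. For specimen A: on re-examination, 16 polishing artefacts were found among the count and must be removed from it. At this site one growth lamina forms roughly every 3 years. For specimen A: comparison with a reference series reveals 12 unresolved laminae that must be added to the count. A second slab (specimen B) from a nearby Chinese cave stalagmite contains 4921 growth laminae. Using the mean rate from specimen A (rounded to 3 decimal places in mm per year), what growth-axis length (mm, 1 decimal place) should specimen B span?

Specimen A: true growth lamina count = 3843 − 16 + 12 = 3839.
Specimen A: at 3 years per growth lamina, 3839 × 3 = 11517 years.
A: 526.4 mm over 11517 years gives 526.4 / 11517 ≈ 0.046 mm/year.
Specimen B: at 3 years per growth lamina, 4921 × 3 = 14763 years. For B, 0.046 mm/year × 14763 years = 679.1 mm.

679.1 mm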